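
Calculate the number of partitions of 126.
3519222692

p(n) counts ways to write n as a sum of positive integers (order ignored).
Euler's pentagonal recurrence: p(k) = p(k-1) + p(k-2) - p(k-5) - p(k-7) + p(k-12) + p(k-15) - ... (offsets j(3j∓1)/2, signs ++--, p(0)=1, p(<0)=0).
DP table for k = 0..125: p(0)=1, p(1)=1, p(2)=2, p(3)=3, p(4)=5, p(5)=7, p(6)=11, p(7)=15, p(8)=22, p(9)=30, p(10)=42, p(11)=56, p(12)=77, p(13)=101, p(14)=135, p(15)=176, p(16)=231, p(17)=297, p(18)=385, p(19)=490, p(20)=627, p(21)=792, p(22)=1002, p(23)=1255, p(24)=1575, p(25)=1958, p(26)=2436, p(27)=3010, p(28)=3718, p(29)=4565, p(30)=5604, p(31)=6842, p(32)=8349, p(33)=10143, p(34)=12310, p(35)=14883, p(36)=17977, p(37)=21637, p(38)=26015, p(39)=31185, p(40)=37338, p(41)=44583, p(42)=53174, p(43)=63261, p(44)=75175, p(45)=89134, p(46)=105558, p(47)=124754, p(48)=147273, p(49)=173525, p(50)=204226, p(51)=239943, p(52)=281589, p(53)=329931, p(54)=386155, p(55)=451276, p(56)=526823, p(57)=614154, p(58)=715220, p(59)=831820, p(60)=966467, p(61)=1121505, p(62)=1300156, p(63)=1505499, p(64)=1741630, p(65)=2012558, p(66)=2323520, p(67)=2679689, p(68)=3087735, p(69)=3554345, p(70)=4087968, p(71)=4697205, p(72)=5392783, p(73)=6185689, p(74)=7089500, p(75)=8118264, p(76)=9289091, p(77)=10619863, p(78)=12132164, p(79)=13848650, p(80)=15796476, p(81)=18004327, p(82)=20506255, p(83)=23338469, p(84)=26543660, p(85)=30167357, p(86)=34262962, p(87)=38887673, p(88)=44108109, p(89)=49995925, p(90)=56634173, p(91)=64112359, p(92)=72533807, p(93)=82010177, p(94)=92669720, p(95)=104651419, p(96)=118114304, p(97)=133230930, p(98)=150198136, p(99)=169229875, p(100)=190569292, p(101)=214481126, p(102)=241265379, p(103)=271248950, p(104)=304801365, p(105)=342325709, p(106)=384276336, p(107)=431149389, p(108)=483502844, p(109)=541946240, p(110)=607163746, p(111)=679903203, p(112)=761002156, p(113)=851376628, p(114)=952050665, p(115)=1064144451, p(116)=1188908248, p(117)=1327710076, p(118)=1482074143, p(119)=1653668665, p(120)=1844349560, p(121)=2056148051, p(122)=2291320912, p(123)=2552338241, p(124)=2841940500, p(125)=3163127352.
Final step: p(126) = p(125) + p(124) - p(121) - p(119) + p(114) + p(111) - p(104) - p(100) + p(91) + p(86) - p(75) - p(69) + p(56) + p(49) - p(34) - p(26) + p(9) + p(0)
= 3163127352 + 2841940500 - 2056148051 - 1653668665 + 952050665 + 679903203 - 304801365 - 190569292 + 64112359 + 34262962 - 8118264 - 3554345 + 526823 + 173525 - 12310 - 2436 + 30 + 1
= 3519222692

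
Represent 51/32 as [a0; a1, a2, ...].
[1; 1, 1, 2, 6]

Euclidean algorithm steps:
51 = 1 × 32 + 19
32 = 1 × 19 + 13
19 = 1 × 13 + 6
13 = 2 × 6 + 1
6 = 6 × 1 + 0
Continued fraction: [1; 1, 1, 2, 6]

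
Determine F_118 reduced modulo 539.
351

Matrix identity: Q^n = [[F_(n+1), F_n], [F_n, F_(n-1)]] with Q = [[1,1],[1,0]].
n = 118 = 1110110₂. Square-and-multiply, entries mod 539:
Q^1 = [[1,1],[1,0]]
Q^3 = (Q^1)²·Q = [[3,2],[2,1]]
Q^7 = (Q^3)²·Q = [[21,13],[13,8]]
Q^14 = (Q^7)² = [[71,377],[377,233]]
Q^29 = (Q^14)²·Q = [[363,23],[23,340]]
Q^59 = (Q^29)²·Q = [[242,243],[243,538]]
Q^118 = (Q^59)² = [[111,351],[351,299]]
F_118 mod 539 = Q^118[0][1] = 351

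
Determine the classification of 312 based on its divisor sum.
abundant

Proper divisors of 312: sum = 1 + 2 + 3 + 4 + 6 + 8 + 12 + 13 + 24 + 26 + 39 + 52 + 78 + 104 + 156 = 528
Since 528 > 312, 312 is abundant.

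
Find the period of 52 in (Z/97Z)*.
32

97 is prime, so ord(52) divides φ(97) = 96.
Divisors of 96: 1, 2, 3, 4, 6, 8, 12, 16, 24, 32, 48, 96.
Repeated squaring: 52^1 ≡ 52, 52^2 ≡ 85, 52^4 ≡ 47, 52^8 ≡ 75, 52^16 ≡ 96, 52^32 ≡ 1, 52^64 ≡ 1 (mod 97).
Test 52^d mod 97 for each divisor d in increasing order:
52^1 ≡ 52
52^2 ≡ 85
52^3 = 52^2·52^1 ≡ 55
52^4 ≡ 47
52^6 = 52^4·52^2 ≡ 18
52^8 ≡ 75
52^12 = 52^8·52^4 ≡ 33
52^16 ≡ 96
52^24 = 52^16·52^8 ≡ 22
52^32 ≡ 1  ← first divisor giving 1
The order is 32.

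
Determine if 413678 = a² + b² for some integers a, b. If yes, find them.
Not possible

Factorization: 413678 = 2 × 17 × 23^3
By Fermat: n is sum of two squares iff every prime p ≡ 3 (mod 4) appears to even power.
Prime(s) ≡ 3 (mod 4) with odd exponent: [(23, 3)]
Therefore 413678 cannot be expressed as a² + b².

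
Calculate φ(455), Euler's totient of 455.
288

455 = 5 × 7 × 13
φ(n) = n × ∏(1 - 1/p) for each prime p dividing n
φ(455) = 455 × (1 - 1/5) × (1 - 1/7) × (1 - 1/13) = 288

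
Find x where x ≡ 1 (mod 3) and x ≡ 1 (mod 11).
1

Using Chinese Remainder Theorem:
M = 3 × 11 = 33
M1 = 11, M2 = 3
y1 = 11^(-1) mod 3 = 2
y2 = 3^(-1) mod 11 = 4
x = (1×11×2 + 1×3×4) mod 33 = 1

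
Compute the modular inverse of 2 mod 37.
19

gcd(2, 37) = 1, so the inverse exists.
Extended Euclidean algorithm on (37, 2):
37 = 18 × 2 + 1  ⟹  1 = (1)·37 + (-18)·2
So (-18)·2 ≡ 1 (mod 37), i.e. 2^(-1) ≡ -18 ≡ 19 (mod 37).
Check: 2 × 19 = 38 ≡ 1 (mod 37)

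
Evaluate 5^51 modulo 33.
5

Repeated squaring. Binary of 51 = 110011.
5^1 ≡ 5 (mod 33); 5^2 ≡ 25 (mod 33); 5^4 ≡ 31 (mod 33); 5^8 ≡ 4 (mod 33); 5^16 ≡ 16 (mod 33); 5^32 ≡ 25 (mod 33)
5^51 = 5^1 × 5^2 × 5^16 × 5^32 ≡ 5 (mod 33)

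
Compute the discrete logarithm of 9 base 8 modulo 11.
2

Baby-step giant-step with step n = ⌈√11⌉ = 4.
Baby steps 8^j mod 11 (j:value) for j=0..3: 0:1, 1:8, 2:9, 3:6.
h = 9 is already in the table at j=2, so x = 2.
Check: 8^2 ≡ 9 (mod 11).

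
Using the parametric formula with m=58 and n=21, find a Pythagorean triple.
(2923, 2436, 3805)

Euclid's formula: a = m² - n², b = 2mn, c = m² + n²
m = 58, n = 21
a = 58² - 21² = 3364 - 441 = 2923
b = 2 × 58 × 21 = 2436
c = 58² + 21² = 3364 + 441 = 3805
Verification: 2923² + 2436² = 8543929 + 5934096 = 14478025 = 3805² ✓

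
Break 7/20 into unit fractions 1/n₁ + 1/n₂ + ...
1/3 + 1/60

Greedy algorithm:
7/20: ceiling(20/7) = 3, use 1/3
1/60: ceiling(60/1) = 60, use 1/60
Result: 7/20 = 1/3 + 1/60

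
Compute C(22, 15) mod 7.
3

Using Lucas' theorem:
Write n=22 and k=15 in base 7:
n in base 7: [3, 1]
k in base 7: [2, 1]
C(22,15) mod 7 = ∏ C(n_i, k_i) mod 7
Digit binomials (mod 7): C(3,2) = 3; C(1,1) = 1
Product: 3 × 1 = 3 ≡ 3 (mod 7)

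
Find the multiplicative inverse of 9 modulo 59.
46

gcd(9, 59) = 1, so the inverse exists.
Extended Euclidean algorithm on (59, 9):
59 = 6 × 9 + 5  ⟹  5 = (1)·59 + (-6)·9
9 = 1 × 5 + 4  ⟹  4 = (-1)·59 + (7)·9
5 = 1 × 4 + 1  ⟹  1 = (2)·59 + (-13)·9
So (-13)·9 ≡ 1 (mod 59), i.e. 9^(-1) ≡ -13 ≡ 46 (mod 59).
Check: 9 × 46 = 414 ≡ 1 (mod 59)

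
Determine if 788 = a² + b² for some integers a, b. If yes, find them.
2² + 28² (a=2, b=28)

Factorization: 788 = 2^2 × 197
By Fermat: n is sum of two squares iff every prime p ≡ 3 (mod 4) appears to even power.
All primes ≡ 3 (mod 4) appear to even power.
Search a = 0, 1, 2, … for 788 - a² a perfect square: first hit at a = 2: 788 - 4 = 784 = 28².
788 = 2² + 28² = 4 + 784 ✓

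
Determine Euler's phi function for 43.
42

43 = 43
φ(n) = n × ∏(1 - 1/p) for each prime p dividing n
φ(43) = 43 × (1 - 1/43) = 42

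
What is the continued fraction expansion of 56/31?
[1; 1, 4, 6]

Euclidean algorithm steps:
56 = 1 × 31 + 25
31 = 1 × 25 + 6
25 = 4 × 6 + 1
6 = 6 × 1 + 0
Continued fraction: [1; 1, 4, 6]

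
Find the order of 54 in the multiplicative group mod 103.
102

103 is prime, so ord(54) divides φ(103) = 102.
Divisors of 102: 1, 2, 3, 6, 17, 34, 51, 102.
Repeated squaring: 54^1 ≡ 54, 54^2 ≡ 32, 54^4 ≡ 97, 54^8 ≡ 36, 54^16 ≡ 60, 54^32 ≡ 98, 54^64 ≡ 25 (mod 103).
Test 54^d mod 103 for each divisor d in increasing order:
54^1 ≡ 54
54^2 ≡ 32
54^3 = 54^2·54^1 ≡ 80
54^6 = 54^4·54^2 ≡ 14
54^17 = 54^16·54^1 ≡ 47
54^34 = 54^32·54^2 ≡ 46
54^51 = 54^32·54^16·54^2·54^1 ≡ 102
54^102 = 54^64·54^32·54^4·54^2 ≡ 1  ← first divisor giving 1
The order is 102.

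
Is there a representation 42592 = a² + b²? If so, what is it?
Not possible

Factorization: 42592 = 2^5 × 11^3
By Fermat: n is sum of two squares iff every prime p ≡ 3 (mod 4) appears to even power.
Prime(s) ≡ 3 (mod 4) with odd exponent: [(11, 3)]
Therefore 42592 cannot be expressed as a² + b².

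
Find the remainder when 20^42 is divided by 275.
125

Repeated squaring. Binary of 42 = 101010.
20^1 ≡ 20 (mod 275); 20^2 ≡ 125 (mod 275); 20^4 ≡ 225 (mod 275); 20^8 ≡ 25 (mod 275); 20^16 ≡ 75 (mod 275); 20^32 ≡ 125 (mod 275)
20^42 = 20^2 × 20^8 × 20^32 ≡ 125 (mod 275)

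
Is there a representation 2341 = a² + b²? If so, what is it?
15² + 46² (a=15, b=46)

Factorization: 2341 = 2341
By Fermat: n is sum of two squares iff every prime p ≡ 3 (mod 4) appears to even power.
All primes ≡ 3 (mod 4) appear to even power.
Search a = 0, 1, 2, … for 2341 - a² a perfect square: first hit at a = 15: 2341 - 225 = 2116 = 46².
2341 = 15² + 46² = 225 + 2116 ✓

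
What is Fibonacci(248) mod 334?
97

Matrix identity: Q^n = [[F_(n+1), F_n], [F_n, F_(n-1)]] with Q = [[1,1],[1,0]].
n = 248 = 11111000₂. Square-and-multiply, entries mod 334:
Q^1 = [[1,1],[1,0]]
Q^3 = (Q^1)²·Q = [[3,2],[2,1]]
Q^7 = (Q^3)²·Q = [[21,13],[13,8]]
Q^15 = (Q^7)²·Q = [[319,276],[276,43]]
Q^31 = (Q^15)²·Q = [[295,249],[249,46]]
Q^62 = (Q^31)² = [[62,73],[73,323]]
Q^124 = (Q^62)² = [[155,49],[49,106]]
Q^248 = (Q^124)² = [[40,97],[97,277]]
F_248 mod 334 = Q^248[0][1] = 97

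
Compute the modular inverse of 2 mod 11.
6

gcd(2, 11) = 1, so the inverse exists.
Extended Euclidean algorithm on (11, 2):
11 = 5 × 2 + 1  ⟹  1 = (1)·11 + (-5)·2
So (-5)·2 ≡ 1 (mod 11), i.e. 2^(-1) ≡ -5 ≡ 6 (mod 11).
Check: 2 × 6 = 12 ≡ 1 (mod 11)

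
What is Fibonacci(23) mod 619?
183

Matrix identity: Q^n = [[F_(n+1), F_n], [F_n, F_(n-1)]] with Q = [[1,1],[1,0]].
n = 23 = 10111₂. Square-and-multiply, entries mod 619:
Q^1 = [[1,1],[1,0]]
Q^2 = (Q^1)² = [[2,1],[1,1]]
Q^5 = (Q^2)²·Q = [[8,5],[5,3]]
Q^11 = (Q^5)²·Q = [[144,89],[89,55]]
Q^23 = (Q^11)²·Q = [[562,183],[183,379]]
F_23 mod 619 = Q^23[0][1] = 183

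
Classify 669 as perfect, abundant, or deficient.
deficient

Proper divisors of 669: sum = 1 + 3 + 223 = 227
Since 227 < 669, 669 is deficient.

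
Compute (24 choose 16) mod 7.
2

Using Lucas' theorem:
Write n=24 and k=16 in base 7:
n in base 7: [3, 3]
k in base 7: [2, 2]
C(24,16) mod 7 = ∏ C(n_i, k_i) mod 7
Digit binomials (mod 7): C(3,2) = 3; C(3,2) = 3
Product: 3 × 3 = 9 ≡ 2 (mod 7)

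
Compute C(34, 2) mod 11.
0

Using Lucas' theorem:
Write n=34 and k=2 in base 11:
n in base 11: [3, 1]
k in base 11: [0, 2]
C(34,2) mod 11 = ∏ C(n_i, k_i) mod 11
Digit binomials (mod 11): C(3,0) = 1; C(1,2) = 0 (k_i > n_i)
Product: 1 × 0 = 0 ≡ 0 (mod 11)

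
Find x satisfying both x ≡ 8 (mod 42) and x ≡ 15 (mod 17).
134

Using Chinese Remainder Theorem:
M = 42 × 17 = 714
M1 = 17, M2 = 42
y1 = 17^(-1) mod 42 = 5
y2 = 42^(-1) mod 17 = 15
x = (8×17×5 + 15×42×15) mod 714 = 134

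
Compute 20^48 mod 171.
1

Repeated squaring. Binary of 48 = 110000.
20^1 ≡ 20 (mod 171); 20^2 ≡ 58 (mod 171); 20^4 ≡ 115 (mod 171); 20^8 ≡ 58 (mod 171); 20^16 ≡ 115 (mod 171); 20^32 ≡ 58 (mod 171)
20^48 = 20^16 × 20^32 ≡ 1 (mod 171)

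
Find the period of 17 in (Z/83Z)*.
41

83 is prime, so ord(17) divides φ(83) = 82.
Divisors of 82: 1, 2, 41, 82.
Repeated squaring: 17^1 ≡ 17, 17^2 ≡ 40, 17^4 ≡ 23, 17^8 ≡ 31, 17^16 ≡ 48, 17^32 ≡ 63, 17^64 ≡ 68 (mod 83).
Test 17^d mod 83 for each divisor d in increasing order:
17^1 ≡ 17
17^2 ≡ 40
17^41 = 17^32·17^8·17^1 ≡ 1  ← first divisor giving 1
The order is 41.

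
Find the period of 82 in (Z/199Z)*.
66

199 is prime, so ord(82) divides φ(199) = 198.
Divisors of 198: 1, 2, 3, 6, 9, 11, 18, 22, 33, 66, 99, 198.
Repeated squaring: 82^1 ≡ 82, 82^2 ≡ 157, 82^4 ≡ 172, 82^8 ≡ 132, 82^16 ≡ 111, 82^32 ≡ 182, 82^64 ≡ 90, 82^128 ≡ 140 (mod 199).
Test 82^d mod 199 for each divisor d in increasing order:
82^1 ≡ 82
82^2 ≡ 157
82^3 = 82^2·82^1 ≡ 138
82^6 = 82^4·82^2 ≡ 139
82^9 = 82^8·82^1 ≡ 78
82^11 = 82^8·82^2·82^1 ≡ 107
82^18 = 82^16·82^2 ≡ 114
82^22 = 82^16·82^4·82^2 ≡ 106
82^33 = 82^32·82^1 ≡ 198
82^66 = 82^64·82^2 ≡ 1  ← first divisor giving 1
The order is 66.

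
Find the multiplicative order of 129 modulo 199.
198

199 is prime, so ord(129) divides φ(199) = 198.
Divisors of 198: 1, 2, 3, 6, 9, 11, 18, 22, 33, 66, 99, 198.
Repeated squaring: 129^1 ≡ 129, 129^2 ≡ 124, 129^4 ≡ 53, 129^8 ≡ 23, 129^16 ≡ 131, 129^32 ≡ 47, 129^64 ≡ 20, 129^128 ≡ 2 (mod 199).
Test 129^d mod 199 for each divisor d in increasing order:
129^1 ≡ 129
129^2 ≡ 124
129^3 = 129^2·129^1 ≡ 76
129^6 = 129^4·129^2 ≡ 5
129^9 = 129^8·129^1 ≡ 181
129^11 = 129^8·129^2·129^1 ≡ 156
129^18 = 129^16·129^2 ≡ 125
129^22 = 129^16·129^4·129^2 ≡ 58
129^33 = 129^32·129^1 ≡ 93
129^66 = 129^64·129^2 ≡ 92
129^99 = 129^64·129^32·129^2·129^1 ≡ 198
129^198 = 129^128·129^64·129^4·129^2 ≡ 1  ← first divisor giving 1
The order is 198.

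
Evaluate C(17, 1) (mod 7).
3

Using Lucas' theorem:
Write n=17 and k=1 in base 7:
n in base 7: [2, 3]
k in base 7: [0, 1]
C(17,1) mod 7 = ∏ C(n_i, k_i) mod 7
Digit binomials (mod 7): C(2,0) = 1; C(3,1) = 3
Product: 1 × 3 = 3 ≡ 3 (mod 7)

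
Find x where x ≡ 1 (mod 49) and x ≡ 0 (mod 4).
148

Using Chinese Remainder Theorem:
M = 49 × 4 = 196
M1 = 4, M2 = 49
y1 = 4^(-1) mod 49 = 37
y2 = 49^(-1) mod 4 = 1
x = (1×4×37 + 0×49×1) mod 196 = 148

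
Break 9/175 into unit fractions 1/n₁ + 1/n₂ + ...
1/20 + 1/700

Greedy algorithm:
9/175: ceiling(175/9) = 20, use 1/20
1/700: ceiling(700/1) = 700, use 1/700
Result: 9/175 = 1/20 + 1/700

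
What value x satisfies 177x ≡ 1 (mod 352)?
177

gcd(177, 352) = 1, so the inverse exists.
Extended Euclidean algorithm on (352, 177):
352 = 1 × 177 + 175  ⟹  175 = (1)·352 + (-1)·177
177 = 1 × 175 + 2  ⟹  2 = (-1)·352 + (2)·177
175 = 87 × 2 + 1  ⟹  1 = (88)·352 + (-175)·177
So (-175)·177 ≡ 1 (mod 352), i.e. 177^(-1) ≡ -175 ≡ 177 (mod 352).
Check: 177 × 177 = 31329 ≡ 1 (mod 352)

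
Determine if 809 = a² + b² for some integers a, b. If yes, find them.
5² + 28² (a=5, b=28)

Factorization: 809 = 809
By Fermat: n is sum of two squares iff every prime p ≡ 3 (mod 4) appears to even power.
All primes ≡ 3 (mod 4) appear to even power.
Search a = 0, 1, 2, … for 809 - a² a perfect square: first hit at a = 5: 809 - 25 = 784 = 28².
809 = 5² + 28² = 25 + 784 ✓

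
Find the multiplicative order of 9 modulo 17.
8

17 is prime, so ord(9) divides φ(17) = 16.
Divisors of 16: 1, 2, 4, 8, 16.
Repeated squaring: 9^1 ≡ 9, 9^2 ≡ 13, 9^4 ≡ 16, 9^8 ≡ 1, 9^16 ≡ 1 (mod 17).
Test 9^d mod 17 for each divisor d in increasing order:
9^1 ≡ 9
9^2 ≡ 13
9^4 ≡ 16
9^8 ≡ 1  ← first divisor giving 1
The order is 8.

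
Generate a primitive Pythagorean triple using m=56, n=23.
(2607, 2576, 3665)

Euclid's formula: a = m² - n², b = 2mn, c = m² + n²
m = 56, n = 23
a = 56² - 23² = 3136 - 529 = 2607
b = 2 × 56 × 23 = 2576
c = 56² + 23² = 3136 + 529 = 3665
Verification: 2607² + 2576² = 6796449 + 6635776 = 13432225 = 3665² ✓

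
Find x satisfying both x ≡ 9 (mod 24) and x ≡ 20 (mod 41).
225

Using Chinese Remainder Theorem:
M = 24 × 41 = 984
M1 = 41, M2 = 24
y1 = 41^(-1) mod 24 = 17
y2 = 24^(-1) mod 41 = 12
x = (9×41×17 + 20×24×12) mod 984 = 225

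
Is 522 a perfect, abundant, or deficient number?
abundant

Proper divisors of 522: sum = 1 + 2 + 3 + 6 + 9 + 18 + 29 + 58 + 87 + 174 + 261 = 648
Since 648 > 522, 522 is abundant.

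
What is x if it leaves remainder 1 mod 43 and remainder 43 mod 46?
1377

Using Chinese Remainder Theorem:
M = 43 × 46 = 1978
M1 = 46, M2 = 43
y1 = 46^(-1) mod 43 = 29
y2 = 43^(-1) mod 46 = 15
x = (1×46×29 + 43×43×15) mod 1978 = 1377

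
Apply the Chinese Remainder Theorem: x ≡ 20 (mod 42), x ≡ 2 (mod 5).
62

Using Chinese Remainder Theorem:
M = 42 × 5 = 210
M1 = 5, M2 = 42
y1 = 5^(-1) mod 42 = 17
y2 = 42^(-1) mod 5 = 3
x = (20×5×17 + 2×42×3) mod 210 = 62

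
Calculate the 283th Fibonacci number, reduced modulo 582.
299

Matrix identity: Q^n = [[F_(n+1), F_n], [F_n, F_(n-1)]] with Q = [[1,1],[1,0]].
n = 283 = 100011011₂. Square-and-multiply, entries mod 582:
Q^1 = [[1,1],[1,0]]
Q^2 = (Q^1)² = [[2,1],[1,1]]
Q^4 = (Q^2)² = [[5,3],[3,2]]
Q^8 = (Q^4)² = [[34,21],[21,13]]
Q^17 = (Q^8)²·Q = [[256,433],[433,405]]
Q^35 = (Q^17)²·Q = [[306,437],[437,451]]
Q^70 = (Q^35)² = [[7,233],[233,356]]
Q^141 = (Q^70)²·Q = [[401,212],[212,189]]
Q^283 = (Q^141)²·Q = [[249,299],[299,532]]
F_283 mod 582 = Q^283[0][1] = 299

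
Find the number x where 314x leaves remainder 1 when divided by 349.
339

gcd(314, 349) = 1, so the inverse exists.
Extended Euclidean algorithm on (349, 314):
349 = 1 × 314 + 35  ⟹  35 = (1)·349 + (-1)·314
314 = 8 × 35 + 34  ⟹  34 = (-8)·349 + (9)·314
35 = 1 × 34 + 1  ⟹  1 = (9)·349 + (-10)·314
So (-10)·314 ≡ 1 (mod 349), i.e. 314^(-1) ≡ -10 ≡ 339 (mod 349).
Check: 314 × 339 = 106446 ≡ 1 (mod 349)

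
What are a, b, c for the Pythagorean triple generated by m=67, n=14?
(4293, 1876, 4685)

Euclid's formula: a = m² - n², b = 2mn, c = m² + n²
m = 67, n = 14
a = 67² - 14² = 4489 - 196 = 4293
b = 2 × 67 × 14 = 1876
c = 67² + 14² = 4489 + 196 = 4685
Verification: 4293² + 1876² = 18429849 + 3519376 = 21949225 = 4685² ✓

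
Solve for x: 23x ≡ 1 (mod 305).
252

gcd(23, 305) = 1, so the inverse exists.
Extended Euclidean algorithm on (305, 23):
305 = 13 × 23 + 6  ⟹  6 = (1)·305 + (-13)·23
23 = 3 × 6 + 5  ⟹  5 = (-3)·305 + (40)·23
6 = 1 × 5 + 1  ⟹  1 = (4)·305 + (-53)·23
So (-53)·23 ≡ 1 (mod 305), i.e. 23^(-1) ≡ -53 ≡ 252 (mod 305).
Check: 23 × 252 = 5796 ≡ 1 (mod 305)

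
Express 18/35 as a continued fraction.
[0; 1, 1, 17]

Euclidean algorithm steps:
18 = 0 × 35 + 18
35 = 1 × 18 + 17
18 = 1 × 17 + 1
17 = 17 × 1 + 0
Continued fraction: [0; 1, 1, 17]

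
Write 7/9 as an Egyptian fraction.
1/2 + 1/4 + 1/36

Greedy algorithm:
7/9: ceiling(9/7) = 2, use 1/2
5/18: ceiling(18/5) = 4, use 1/4
1/36: ceiling(36/1) = 36, use 1/36
Result: 7/9 = 1/2 + 1/4 + 1/36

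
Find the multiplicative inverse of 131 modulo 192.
107

gcd(131, 192) = 1, so the inverse exists.
Extended Euclidean algorithm on (192, 131):
192 = 1 × 131 + 61  ⟹  61 = (1)·192 + (-1)·131
131 = 2 × 61 + 9  ⟹  9 = (-2)·192 + (3)·131
61 = 6 × 9 + 7  ⟹  7 = (13)·192 + (-19)·131
9 = 1 × 7 + 2  ⟹  2 = (-15)·192 + (22)·131
7 = 3 × 2 + 1  ⟹  1 = (58)·192 + (-85)·131
So (-85)·131 ≡ 1 (mod 192), i.e. 131^(-1) ≡ -85 ≡ 107 (mod 192).
Check: 131 × 107 = 14017 ≡ 1 (mod 192)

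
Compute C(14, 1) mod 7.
0

Using Lucas' theorem:
Write n=14 and k=1 in base 7:
n in base 7: [2, 0]
k in base 7: [0, 1]
C(14,1) mod 7 = ∏ C(n_i, k_i) mod 7
Digit binomials (mod 7): C(2,0) = 1; C(0,1) = 0 (k_i > n_i)
Product: 1 × 0 = 0 ≡ 0 (mod 7)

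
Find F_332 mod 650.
309

Matrix identity: Q^n = [[F_(n+1), F_n], [F_n, F_(n-1)]] with Q = [[1,1],[1,0]].
n = 332 = 101001100₂. Square-and-multiply, entries mod 650:
Q^1 = [[1,1],[1,0]]
Q^2 = (Q^1)² = [[2,1],[1,1]]
Q^5 = (Q^2)²·Q = [[8,5],[5,3]]
Q^10 = (Q^5)² = [[89,55],[55,34]]
Q^20 = (Q^10)² = [[546,265],[265,281]]
Q^41 = (Q^20)²·Q = [[546,441],[441,105]]
Q^83 = (Q^41)²·Q = [[338,547],[547,441]]
Q^166 = (Q^83)² = [[53,363],[363,340]]
Q^332 = (Q^166)² = [[28,309],[309,369]]
F_332 mod 650 = Q^332[0][1] = 309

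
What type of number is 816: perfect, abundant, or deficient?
abundant

Proper divisors of 816: sum = 1 + 2 + 3 + 4 + 6 + 8 + 12 + 16 + ... + 136 + 204 + 272 + 408 (19 divisors) = 1416
Since 1416 > 816, 816 is abundant.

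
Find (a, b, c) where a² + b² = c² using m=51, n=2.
(2597, 204, 2605)

Euclid's formula: a = m² - n², b = 2mn, c = m² + n²
m = 51, n = 2
a = 51² - 2² = 2601 - 4 = 2597
b = 2 × 51 × 2 = 204
c = 51² + 2² = 2601 + 4 = 2605
Verification: 2597² + 204² = 6744409 + 41616 = 6786025 = 2605² ✓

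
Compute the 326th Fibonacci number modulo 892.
197

Matrix identity: Q^n = [[F_(n+1), F_n], [F_n, F_(n-1)]] with Q = [[1,1],[1,0]].
n = 326 = 101000110₂. Square-and-multiply, entries mod 892:
Q^1 = [[1,1],[1,0]]
Q^2 = (Q^1)² = [[2,1],[1,1]]
Q^5 = (Q^2)²·Q = [[8,5],[5,3]]
Q^10 = (Q^5)² = [[89,55],[55,34]]
Q^20 = (Q^10)² = [[242,521],[521,613]]
Q^40 = (Q^20)² = [[857,347],[347,510]]
Q^81 = (Q^40)²·Q = [[127,322],[322,697]]
Q^163 = (Q^81)²·Q = [[689,285],[285,404]]
Q^326 = (Q^163)² = [[230,197],[197,33]]
F_326 mod 892 = Q^326[0][1] = 197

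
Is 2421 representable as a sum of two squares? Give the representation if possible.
30² + 39² (a=30, b=39)

Factorization: 2421 = 3^2 × 269
By Fermat: n is sum of two squares iff every prime p ≡ 3 (mod 4) appears to even power.
All primes ≡ 3 (mod 4) appear to even power.
Search a = 0, 1, 2, … for 2421 - a² a perfect square: first hit at a = 30: 2421 - 900 = 1521 = 39².
2421 = 30² + 39² = 900 + 1521 ✓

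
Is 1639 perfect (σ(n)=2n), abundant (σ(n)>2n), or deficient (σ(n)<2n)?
deficient

Proper divisors of 1639: sum = 1 + 11 + 149 = 161
Since 161 < 1639, 1639 is deficient.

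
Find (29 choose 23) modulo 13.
0

Using Lucas' theorem:
Write n=29 and k=23 in base 13:
n in base 13: [2, 3]
k in base 13: [1, 10]
C(29,23) mod 13 = ∏ C(n_i, k_i) mod 13
Digit binomials (mod 13): C(2,1) = 2; C(3,10) = 0 (k_i > n_i)
Product: 2 × 0 = 0 ≡ 0 (mod 13)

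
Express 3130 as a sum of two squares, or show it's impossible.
23² + 51² (a=23, b=51)

Factorization: 3130 = 2 × 5 × 313
By Fermat: n is sum of two squares iff every prime p ≡ 3 (mod 4) appears to even power.
All primes ≡ 3 (mod 4) appear to even power.
Search a = 0, 1, 2, … for 3130 - a² a perfect square: first hit at a = 23: 3130 - 529 = 2601 = 51².
3130 = 23² + 51² = 529 + 2601 ✓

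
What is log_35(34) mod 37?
8

Baby-step giant-step with step n = ⌈√37⌉ = 7.
Baby steps 35^j mod 37 (j:value) for j=0..6: 0:1, 1:35, 2:4, 3:29, 4:16, 5:5, 6:27.
Giant-step multiplier: 35^(-7) ≡ 35^(36-7) = 35^29 ≡ 13 (mod 37).
Giant steps γ_i = 34·13^i mod 37: γ_0=34, γ_1=35 (in table at j=1).
x = i·n + j = 1·7 + 1 = 8.
Check: 35^8 ≡ 34 (mod 37).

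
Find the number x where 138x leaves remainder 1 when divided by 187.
145

gcd(138, 187) = 1, so the inverse exists.
Extended Euclidean algorithm on (187, 138):
187 = 1 × 138 + 49  ⟹  49 = (1)·187 + (-1)·138
138 = 2 × 49 + 40  ⟹  40 = (-2)·187 + (3)·138
49 = 1 × 40 + 9  ⟹  9 = (3)·187 + (-4)·138
40 = 4 × 9 + 4  ⟹  4 = (-14)·187 + (19)·138
9 = 2 × 4 + 1  ⟹  1 = (31)·187 + (-42)·138
So (-42)·138 ≡ 1 (mod 187), i.e. 138^(-1) ≡ -42 ≡ 145 (mod 187).
Check: 138 × 145 = 20010 ≡ 1 (mod 187)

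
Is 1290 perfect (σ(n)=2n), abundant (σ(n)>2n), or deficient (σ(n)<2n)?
abundant

Proper divisors of 1290: sum = 1 + 2 + 3 + 5 + 6 + 10 + 15 + 30 + 43 + 86 + 129 + 215 + 258 + 430 + 645 = 1878
Since 1878 > 1290, 1290 is abundant.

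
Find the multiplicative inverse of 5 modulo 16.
13

gcd(5, 16) = 1, so the inverse exists.
Extended Euclidean algorithm on (16, 5):
16 = 3 × 5 + 1  ⟹  1 = (1)·16 + (-3)·5
So (-3)·5 ≡ 1 (mod 16), i.e. 5^(-1) ≡ -3 ≡ 13 (mod 16).
Check: 5 × 13 = 65 ≡ 1 (mod 16)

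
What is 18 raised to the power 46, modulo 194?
50

Repeated squaring. Binary of 46 = 101110.
18^1 ≡ 18 (mod 194); 18^2 ≡ 130 (mod 194); 18^4 ≡ 22 (mod 194); 18^8 ≡ 96 (mod 194); 18^16 ≡ 98 (mod 194); 18^32 ≡ 98 (mod 194)
18^46 = 18^2 × 18^4 × 18^8 × 18^32 ≡ 50 (mod 194)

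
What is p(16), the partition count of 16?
231

p(n) counts ways to write n as a sum of positive integers (order ignored).
Euler's pentagonal recurrence: p(k) = p(k-1) + p(k-2) - p(k-5) - p(k-7) + p(k-12) + p(k-15) - ... (offsets j(3j∓1)/2, signs ++--, p(0)=1, p(<0)=0).
DP table for k = 0..15: p(0)=1, p(1)=1, p(2)=2, p(3)=3, p(4)=5, p(5)=7, p(6)=11, p(7)=15, p(8)=22, p(9)=30, p(10)=42, p(11)=56, p(12)=77, p(13)=101, p(14)=135, p(15)=176.
Final step: p(16) = p(15) + p(14) - p(11) - p(9) + p(4) + p(1)
= 176 + 135 - 56 - 30 + 5 + 1
= 231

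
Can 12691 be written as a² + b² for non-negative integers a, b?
Not possible

Factorization: 12691 = 7^3 × 37
By Fermat: n is sum of two squares iff every prime p ≡ 3 (mod 4) appears to even power.
Prime(s) ≡ 3 (mod 4) with odd exponent: [(7, 3)]
Therefore 12691 cannot be expressed as a² + b².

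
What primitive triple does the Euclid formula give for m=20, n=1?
(399, 40, 401)

Euclid's formula: a = m² - n², b = 2mn, c = m² + n²
m = 20, n = 1
a = 20² - 1² = 400 - 1 = 399
b = 2 × 20 × 1 = 40
c = 20² + 1² = 400 + 1 = 401
Verification: 399² + 40² = 159201 + 1600 = 160801 = 401² ✓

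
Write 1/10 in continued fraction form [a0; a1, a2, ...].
[0; 10]

Euclidean algorithm steps:
1 = 0 × 10 + 1
10 = 10 × 1 + 0
Continued fraction: [0; 10]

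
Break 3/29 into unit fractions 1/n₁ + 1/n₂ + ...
1/10 + 1/290

Greedy algorithm:
3/29: ceiling(29/3) = 10, use 1/10
1/290: ceiling(290/1) = 290, use 1/290
Result: 3/29 = 1/10 + 1/290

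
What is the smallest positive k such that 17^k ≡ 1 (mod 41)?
40

41 is prime, so ord(17) divides φ(41) = 40.
Divisors of 40: 1, 2, 4, 5, 8, 10, 20, 40.
Repeated squaring: 17^1 ≡ 17, 17^2 ≡ 2, 17^4 ≡ 4, 17^8 ≡ 16, 17^16 ≡ 10, 17^32 ≡ 18 (mod 41).
Test 17^d mod 41 for each divisor d in increasing order:
17^1 ≡ 17
17^2 ≡ 2
17^4 ≡ 4
17^5 = 17^4·17^1 ≡ 27
17^8 ≡ 16
17^10 = 17^8·17^2 ≡ 32
17^20 = 17^16·17^4 ≡ 40
17^40 = 17^32·17^8 ≡ 1  ← first divisor giving 1
The order is 40.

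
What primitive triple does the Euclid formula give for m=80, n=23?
(5871, 3680, 6929)

Euclid's formula: a = m² - n², b = 2mn, c = m² + n²
m = 80, n = 23
a = 80² - 23² = 6400 - 529 = 5871
b = 2 × 80 × 23 = 3680
c = 80² + 23² = 6400 + 529 = 6929
Verification: 5871² + 3680² = 34468641 + 13542400 = 48011041 = 6929² ✓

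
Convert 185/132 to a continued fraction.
[1; 2, 2, 26]

Euclidean algorithm steps:
185 = 1 × 132 + 53
132 = 2 × 53 + 26
53 = 2 × 26 + 1
26 = 26 × 1 + 0
Continued fraction: [1; 2, 2, 26]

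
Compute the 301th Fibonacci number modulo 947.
744

Matrix identity: Q^n = [[F_(n+1), F_n], [F_n, F_(n-1)]] with Q = [[1,1],[1,0]].
n = 301 = 100101101₂. Square-and-multiply, entries mod 947:
Q^1 = [[1,1],[1,0]]
Q^2 = (Q^1)² = [[2,1],[1,1]]
Q^4 = (Q^2)² = [[5,3],[3,2]]
Q^9 = (Q^4)²·Q = [[55,34],[34,21]]
Q^18 = (Q^9)² = [[393,690],[690,650]]
Q^37 = (Q^18)²·Q = [[744,794],[794,897]]
Q^75 = (Q^37)²·Q = [[104,222],[222,829]]
Q^150 = (Q^75)² = [[439,680],[680,706]]
Q^301 = (Q^150)²·Q = [[910,744],[744,166]]
F_301 mod 947 = Q^301[0][1] = 744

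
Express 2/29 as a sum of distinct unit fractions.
1/15 + 1/435

Greedy algorithm:
2/29: ceiling(29/2) = 15, use 1/15
1/435: ceiling(435/1) = 435, use 1/435
Result: 2/29 = 1/15 + 1/435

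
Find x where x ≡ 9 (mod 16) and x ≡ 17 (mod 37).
313

Using Chinese Remainder Theorem:
M = 16 × 37 = 592
M1 = 37, M2 = 16
y1 = 37^(-1) mod 16 = 13
y2 = 16^(-1) mod 37 = 7
x = (9×37×13 + 17×16×7) mod 592 = 313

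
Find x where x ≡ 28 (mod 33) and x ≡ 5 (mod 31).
160

Using Chinese Remainder Theorem:
M = 33 × 31 = 1023
M1 = 31, M2 = 33
y1 = 31^(-1) mod 33 = 16
y2 = 33^(-1) mod 31 = 16
x = (28×31×16 + 5×33×16) mod 1023 = 160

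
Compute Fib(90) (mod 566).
440

Matrix identity: Q^n = [[F_(n+1), F_n], [F_n, F_(n-1)]] with Q = [[1,1],[1,0]].
n = 90 = 1011010₂. Square-and-multiply, entries mod 566:
Q^1 = [[1,1],[1,0]]
Q^2 = (Q^1)² = [[2,1],[1,1]]
Q^5 = (Q^2)²·Q = [[8,5],[5,3]]
Q^11 = (Q^5)²·Q = [[144,89],[89,55]]
Q^22 = (Q^11)² = [[357,165],[165,192]]
Q^45 = (Q^22)²·Q = [[181,156],[156,25]]
Q^90 = (Q^45)² = [[497,440],[440,57]]
F_90 mod 566 = Q^90[0][1] = 440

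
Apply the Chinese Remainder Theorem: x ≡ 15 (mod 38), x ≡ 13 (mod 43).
357

Using Chinese Remainder Theorem:
M = 38 × 43 = 1634
M1 = 43, M2 = 38
y1 = 43^(-1) mod 38 = 23
y2 = 38^(-1) mod 43 = 17
x = (15×43×23 + 13×38×17) mod 1634 = 357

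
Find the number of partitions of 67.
2679689

p(n) counts ways to write n as a sum of positive integers (order ignored).
Euler's pentagonal recurrence: p(k) = p(k-1) + p(k-2) - p(k-5) - p(k-7) + p(k-12) + p(k-15) - ... (offsets j(3j∓1)/2, signs ++--, p(0)=1, p(<0)=0).
DP table for k = 0..66: p(0)=1, p(1)=1, p(2)=2, p(3)=3, p(4)=5, p(5)=7, p(6)=11, p(7)=15, p(8)=22, p(9)=30, p(10)=42, p(11)=56, p(12)=77, p(13)=101, p(14)=135, p(15)=176, p(16)=231, p(17)=297, p(18)=385, p(19)=490, p(20)=627, p(21)=792, p(22)=1002, p(23)=1255, p(24)=1575, p(25)=1958, p(26)=2436, p(27)=3010, p(28)=3718, p(29)=4565, p(30)=5604, p(31)=6842, p(32)=8349, p(33)=10143, p(34)=12310, p(35)=14883, p(36)=17977, p(37)=21637, p(38)=26015, p(39)=31185, p(40)=37338, p(41)=44583, p(42)=53174, p(43)=63261, p(44)=75175, p(45)=89134, p(46)=105558, p(47)=124754, p(48)=147273, p(49)=173525, p(50)=204226, p(51)=239943, p(52)=281589, p(53)=329931, p(54)=386155, p(55)=451276, p(56)=526823, p(57)=614154, p(58)=715220, p(59)=831820, p(60)=966467, p(61)=1121505, p(62)=1300156, p(63)=1505499, p(64)=1741630, p(65)=2012558, p(66)=2323520.
Final step: p(67) = p(66) + p(65) - p(62) - p(60) + p(55) + p(52) - p(45) - p(41) + p(32) + p(27) - p(16) - p(10)
= 2323520 + 2012558 - 1300156 - 966467 + 451276 + 281589 - 89134 - 44583 + 8349 + 3010 - 231 - 42
= 2679689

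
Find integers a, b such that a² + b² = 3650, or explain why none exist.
13² + 59² (a=13, b=59)

Factorization: 3650 = 2 × 5^2 × 73
By Fermat: n is sum of two squares iff every prime p ≡ 3 (mod 4) appears to even power.
All primes ≡ 3 (mod 4) appear to even power.
Search a = 0, 1, 2, … for 3650 - a² a perfect square: first hit at a = 13: 3650 - 169 = 3481 = 59².
3650 = 13² + 59² = 169 + 3481 ✓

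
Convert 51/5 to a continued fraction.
[10; 5]

Euclidean algorithm steps:
51 = 10 × 5 + 1
5 = 5 × 1 + 0
Continued fraction: [10; 5]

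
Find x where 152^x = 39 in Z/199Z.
113

Baby-step giant-step with step n = ⌈√199⌉ = 15.
Baby steps 152^j mod 199 (j:value) for j=0..14: 0:1, 1:152, 2:20, 3:55, 4:2, 5:105, 6:40, 7:110, 8:4, 9:11, 10:80, 11:21, 12:8, 13:22, 14:160.
Giant-step multiplier: 152^(-15) ≡ 152^(198-15) = 152^183 ≡ 109 (mod 199).
Giant steps γ_i = 39·109^i mod 199: γ_0=39, γ_1=72, γ_2=87, γ_3=130, γ_4=41, γ_5=91, γ_6=168, γ_7=4 (in table at j=8).
x = i·n + j = 7·15 + 8 = 113.
Check: 152^113 ≡ 39 (mod 199).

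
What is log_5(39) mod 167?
31

Baby-step giant-step with step n = ⌈√167⌉ = 13.
Baby steps 5^j mod 167 (j:value) for j=0..12: 0:1, 1:5, 2:25, 3:125, 4:124, 5:119, 6:94, 7:136, 8:12, 9:60, 10:133, 11:164, 12:152.
Giant-step multiplier: 5^(-13) ≡ 5^(166-13) = 5^153 ≡ 118 (mod 167).
Giant steps γ_i = 39·118^i mod 167: γ_0=39, γ_1=93, γ_2=119 (in table at j=5).
x = i·n + j = 2·13 + 5 = 31.
Check: 5^31 ≡ 39 (mod 167).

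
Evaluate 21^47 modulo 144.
45

Repeated squaring. Binary of 47 = 101111.
21^1 ≡ 21 (mod 144); 21^2 ≡ 9 (mod 144); 21^4 ≡ 81 (mod 144); 21^8 ≡ 81 (mod 144); 21^16 ≡ 81 (mod 144); 21^32 ≡ 81 (mod 144)
21^47 = 21^1 × 21^2 × 21^4 × 21^8 × 21^32 ≡ 45 (mod 144)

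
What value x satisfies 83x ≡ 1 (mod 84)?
83

gcd(83, 84) = 1, so the inverse exists.
Extended Euclidean algorithm on (84, 83):
84 = 1 × 83 + 1  ⟹  1 = (1)·84 + (-1)·83
So (-1)·83 ≡ 1 (mod 84), i.e. 83^(-1) ≡ -1 ≡ 83 (mod 84).
Check: 83 × 83 = 6889 ≡ 1 (mod 84)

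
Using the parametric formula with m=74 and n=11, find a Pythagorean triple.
(5355, 1628, 5597)

Euclid's formula: a = m² - n², b = 2mn, c = m² + n²
m = 74, n = 11
a = 74² - 11² = 5476 - 121 = 5355
b = 2 × 74 × 11 = 1628
c = 74² + 11² = 5476 + 121 = 5597
Verification: 5355² + 1628² = 28676025 + 2650384 = 31326409 = 5597² ✓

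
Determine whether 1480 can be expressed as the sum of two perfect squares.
6² + 38² (a=6, b=38)

Factorization: 1480 = 2^3 × 5 × 37
By Fermat: n is sum of two squares iff every prime p ≡ 3 (mod 4) appears to even power.
All primes ≡ 3 (mod 4) appear to even power.
Search a = 0, 1, 2, … for 1480 - a² a perfect square: first hit at a = 6: 1480 - 36 = 1444 = 38².
1480 = 6² + 38² = 36 + 1444 ✓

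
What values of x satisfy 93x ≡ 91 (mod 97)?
x ≡ 50 (mod 97)

gcd(93, 97) = 1, which divides 91, so solutions exist.
Find 93^(-1) mod 97 by the extended Euclidean algorithm:
97 = 1 × 93 + 4  ⟹  4 = (1)·97 + (-1)·93
93 = 23 × 4 + 1  ⟹  1 = (-23)·97 + (24)·93
So (24)·93 ≡ 1 (mod 97), i.e. 93^(-1) ≡ 24 (mod 97).
x ≡ 24 × 91 = 2184 ≡ 50 (mod 97).
Check: 93 × 50 = 4650 ≡ 91 (mod 97).
Unique solution: x ≡ 50 (mod 97)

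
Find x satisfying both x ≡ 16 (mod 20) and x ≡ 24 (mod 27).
456

Using Chinese Remainder Theorem:
M = 20 × 27 = 540
M1 = 27, M2 = 20
y1 = 27^(-1) mod 20 = 3
y2 = 20^(-1) mod 27 = 23
x = (16×27×3 + 24×20×23) mod 540 = 456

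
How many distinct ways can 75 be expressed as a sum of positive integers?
8118264

p(n) counts ways to write n as a sum of positive integers (order ignored).
Euler's pentagonal recurrence: p(k) = p(k-1) + p(k-2) - p(k-5) - p(k-7) + p(k-12) + p(k-15) - ... (offsets j(3j∓1)/2, signs ++--, p(0)=1, p(<0)=0).
DP table for k = 0..74: p(0)=1, p(1)=1, p(2)=2, p(3)=3, p(4)=5, p(5)=7, p(6)=11, p(7)=15, p(8)=22, p(9)=30, p(10)=42, p(11)=56, p(12)=77, p(13)=101, p(14)=135, p(15)=176, p(16)=231, p(17)=297, p(18)=385, p(19)=490, p(20)=627, p(21)=792, p(22)=1002, p(23)=1255, p(24)=1575, p(25)=1958, p(26)=2436, p(27)=3010, p(28)=3718, p(29)=4565, p(30)=5604, p(31)=6842, p(32)=8349, p(33)=10143, p(34)=12310, p(35)=14883, p(36)=17977, p(37)=21637, p(38)=26015, p(39)=31185, p(40)=37338, p(41)=44583, p(42)=53174, p(43)=63261, p(44)=75175, p(45)=89134, p(46)=105558, p(47)=124754, p(48)=147273, p(49)=173525, p(50)=204226, p(51)=239943, p(52)=281589, p(53)=329931, p(54)=386155, p(55)=451276, p(56)=526823, p(57)=614154, p(58)=715220, p(59)=831820, p(60)=966467, p(61)=1121505, p(62)=1300156, p(63)=1505499, p(64)=1741630, p(65)=2012558, p(66)=2323520, p(67)=2679689, p(68)=3087735, p(69)=3554345, p(70)=4087968, p(71)=4697205, p(72)=5392783, p(73)=6185689, p(74)=7089500.
Final step: p(75) = p(74) + p(73) - p(70) - p(68) + p(63) + p(60) - p(53) - p(49) + p(40) + p(35) - p(24) - p(18) + p(5)
= 7089500 + 6185689 - 4087968 - 3087735 + 1505499 + 966467 - 329931 - 173525 + 37338 + 14883 - 1575 - 385 + 7
= 8118264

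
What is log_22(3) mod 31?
23

Baby-step giant-step with step n = ⌈√31⌉ = 6.
Baby steps 22^j mod 31 (j:value) for j=0..5: 0:1, 1:22, 2:19, 3:15, 4:20, 5:6.
Giant-step multiplier: 22^(-6) ≡ 22^(30-6) = 22^24 ≡ 4 (mod 31).
Giant steps γ_i = 3·4^i mod 31: γ_0=3, γ_1=12, γ_2=17, γ_3=6 (in table at j=5).
x = i·n + j = 3·6 + 5 = 23.
Check: 22^23 ≡ 3 (mod 31).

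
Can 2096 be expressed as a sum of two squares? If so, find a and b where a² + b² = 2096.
Not possible

Factorization: 2096 = 2^4 × 131
By Fermat: n is sum of two squares iff every prime p ≡ 3 (mod 4) appears to even power.
Prime(s) ≡ 3 (mod 4) with odd exponent: [(131, 1)]
Therefore 2096 cannot be expressed as a² + b².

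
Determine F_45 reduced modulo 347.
112

Matrix identity: Q^n = [[F_(n+1), F_n], [F_n, F_(n-1)]] with Q = [[1,1],[1,0]].
n = 45 = 101101₂. Square-and-multiply, entries mod 347:
Q^1 = [[1,1],[1,0]]
Q^2 = (Q^1)² = [[2,1],[1,1]]
Q^5 = (Q^2)²·Q = [[8,5],[5,3]]
Q^11 = (Q^5)²·Q = [[144,89],[89,55]]
Q^22 = (Q^11)² = [[203,14],[14,189]]
Q^45 = (Q^22)²·Q = [[48,112],[112,283]]
F_45 mod 347 = Q^45[0][1] = 112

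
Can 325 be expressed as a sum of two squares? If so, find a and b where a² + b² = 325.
1² + 18² (a=1, b=18)

Factorization: 325 = 5^2 × 13
By Fermat: n is sum of two squares iff every prime p ≡ 3 (mod 4) appears to even power.
All primes ≡ 3 (mod 4) appear to even power.
Search a = 0, 1, 2, … for 325 - a² a perfect square: first hit at a = 1: 325 - 1 = 324 = 18².
325 = 1² + 18² = 1 + 324 ✓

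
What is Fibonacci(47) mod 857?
358

Matrix identity: Q^n = [[F_(n+1), F_n], [F_n, F_(n-1)]] with Q = [[1,1],[1,0]].
n = 47 = 101111₂. Square-and-multiply, entries mod 857:
Q^1 = [[1,1],[1,0]]
Q^2 = (Q^1)² = [[2,1],[1,1]]
Q^5 = (Q^2)²·Q = [[8,5],[5,3]]
Q^11 = (Q^5)²·Q = [[144,89],[89,55]]
Q^23 = (Q^11)²·Q = [[90,376],[376,571]]
Q^47 = (Q^23)²·Q = [[364,358],[358,6]]
F_47 mod 857 = Q^47[0][1] = 358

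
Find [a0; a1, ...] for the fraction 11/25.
[0; 2, 3, 1, 2]

Euclidean algorithm steps:
11 = 0 × 25 + 11
25 = 2 × 11 + 3
11 = 3 × 3 + 2
3 = 1 × 2 + 1
2 = 2 × 1 + 0
Continued fraction: [0; 2, 3, 1, 2]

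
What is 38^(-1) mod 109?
66

gcd(38, 109) = 1, so the inverse exists.
Extended Euclidean algorithm on (109, 38):
109 = 2 × 38 + 33  ⟹  33 = (1)·109 + (-2)·38
38 = 1 × 33 + 5  ⟹  5 = (-1)·109 + (3)·38
33 = 6 × 5 + 3  ⟹  3 = (7)·109 + (-20)·38
5 = 1 × 3 + 2  ⟹  2 = (-8)·109 + (23)·38
3 = 1 × 2 + 1  ⟹  1 = (15)·109 + (-43)·38
So (-43)·38 ≡ 1 (mod 109), i.e. 38^(-1) ≡ -43 ≡ 66 (mod 109).
Check: 38 × 66 = 2508 ≡ 1 (mod 109)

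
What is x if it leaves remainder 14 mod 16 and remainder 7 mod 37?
414

Using Chinese Remainder Theorem:
M = 16 × 37 = 592
M1 = 37, M2 = 16
y1 = 37^(-1) mod 16 = 13
y2 = 16^(-1) mod 37 = 7
x = (14×37×13 + 7×16×7) mod 592 = 414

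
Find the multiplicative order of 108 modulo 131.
65

131 is prime, so ord(108) divides φ(131) = 130.
Divisors of 130: 1, 2, 5, 10, 13, 26, 65, 130.
Repeated squaring: 108^1 ≡ 108, 108^2 ≡ 5, 108^4 ≡ 25, 108^8 ≡ 101, 108^16 ≡ 114, 108^32 ≡ 27, 108^64 ≡ 74, 108^128 ≡ 105 (mod 131).
Test 108^d mod 131 for each divisor d in increasing order:
108^1 ≡ 108
108^2 ≡ 5
108^5 = 108^4·108^1 ≡ 80
108^10 = 108^8·108^2 ≡ 112
108^13 = 108^8·108^4·108^1 ≡ 89
108^26 = 108^16·108^8·108^2 ≡ 61
108^65 = 108^64·108^1 ≡ 1  ← first divisor giving 1
The order is 65.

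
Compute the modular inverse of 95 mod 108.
83

gcd(95, 108) = 1, so the inverse exists.
Extended Euclidean algorithm on (108, 95):
108 = 1 × 95 + 13  ⟹  13 = (1)·108 + (-1)·95
95 = 7 × 13 + 4  ⟹  4 = (-7)·108 + (8)·95
13 = 3 × 4 + 1  ⟹  1 = (22)·108 + (-25)·95
So (-25)·95 ≡ 1 (mod 108), i.e. 95^(-1) ≡ -25 ≡ 83 (mod 108).
Check: 95 × 83 = 7885 ≡ 1 (mod 108)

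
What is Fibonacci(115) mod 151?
6

Matrix identity: Q^n = [[F_(n+1), F_n], [F_n, F_(n-1)]] with Q = [[1,1],[1,0]].
n = 115 = 1110011₂. Square-and-multiply, entries mod 151:
Q^1 = [[1,1],[1,0]]
Q^3 = (Q^1)²·Q = [[3,2],[2,1]]
Q^7 = (Q^3)²·Q = [[21,13],[13,8]]
Q^14 = (Q^7)² = [[6,75],[75,82]]
Q^28 = (Q^14)² = [[74,107],[107,118]]
Q^57 = (Q^28)²·Q = [[21,13],[13,8]]
Q^115 = (Q^57)²·Q = [[81,6],[6,75]]
F_115 mod 151 = Q^115[0][1] = 6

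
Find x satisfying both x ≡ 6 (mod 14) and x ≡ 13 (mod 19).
146

Using Chinese Remainder Theorem:
M = 14 × 19 = 266
M1 = 19, M2 = 14
y1 = 19^(-1) mod 14 = 3
y2 = 14^(-1) mod 19 = 15
x = (6×19×3 + 13×14×15) mod 266 = 146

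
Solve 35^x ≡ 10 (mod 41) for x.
8

Baby-step giant-step with step n = ⌈√41⌉ = 7.
Baby steps 35^j mod 41 (j:value) for j=0..6: 0:1, 1:35, 2:36, 3:30, 4:25, 5:14, 6:39.
Giant-step multiplier: 35^(-7) ≡ 35^(40-7) = 35^33 ≡ 24 (mod 41).
Giant steps γ_i = 10·24^i mod 41: γ_0=10, γ_1=35 (in table at j=1).
x = i·n + j = 1·7 + 1 = 8.
Check: 35^8 ≡ 10 (mod 41).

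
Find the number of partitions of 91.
64112359

p(n) counts ways to write n as a sum of positive integers (order ignored).
Euler's pentagonal recurrence: p(k) = p(k-1) + p(k-2) - p(k-5) - p(k-7) + p(k-12) + p(k-15) - ... (offsets j(3j∓1)/2, signs ++--, p(0)=1, p(<0)=0).
DP table for k = 0..90: p(0)=1, p(1)=1, p(2)=2, p(3)=3, p(4)=5, p(5)=7, p(6)=11, p(7)=15, p(8)=22, p(9)=30, p(10)=42, p(11)=56, p(12)=77, p(13)=101, p(14)=135, p(15)=176, p(16)=231, p(17)=297, p(18)=385, p(19)=490, p(20)=627, p(21)=792, p(22)=1002, p(23)=1255, p(24)=1575, p(25)=1958, p(26)=2436, p(27)=3010, p(28)=3718, p(29)=4565, p(30)=5604, p(31)=6842, p(32)=8349, p(33)=10143, p(34)=12310, p(35)=14883, p(36)=17977, p(37)=21637, p(38)=26015, p(39)=31185, p(40)=37338, p(41)=44583, p(42)=53174, p(43)=63261, p(44)=75175, p(45)=89134, p(46)=105558, p(47)=124754, p(48)=147273, p(49)=173525, p(50)=204226, p(51)=239943, p(52)=281589, p(53)=329931, p(54)=386155, p(55)=451276, p(56)=526823, p(57)=614154, p(58)=715220, p(59)=831820, p(60)=966467, p(61)=1121505, p(62)=1300156, p(63)=1505499, p(64)=1741630, p(65)=2012558, p(66)=2323520, p(67)=2679689, p(68)=3087735, p(69)=3554345, p(70)=4087968, p(71)=4697205, p(72)=5392783, p(73)=6185689, p(74)=7089500, p(75)=8118264, p(76)=9289091, p(77)=10619863, p(78)=12132164, p(79)=13848650, p(80)=15796476, p(81)=18004327, p(82)=20506255, p(83)=23338469, p(84)=26543660, p(85)=30167357, p(86)=34262962, p(87)=38887673, p(88)=44108109, p(89)=49995925, p(90)=56634173.
Final step: p(91) = p(90) + p(89) - p(86) - p(84) + p(79) + p(76) - p(69) - p(65) + p(56) + p(51) - p(40) - p(34) + p(21) + p(14)
= 56634173 + 49995925 - 34262962 - 26543660 + 13848650 + 9289091 - 3554345 - 2012558 + 526823 + 239943 - 37338 - 12310 + 792 + 135
= 64112359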